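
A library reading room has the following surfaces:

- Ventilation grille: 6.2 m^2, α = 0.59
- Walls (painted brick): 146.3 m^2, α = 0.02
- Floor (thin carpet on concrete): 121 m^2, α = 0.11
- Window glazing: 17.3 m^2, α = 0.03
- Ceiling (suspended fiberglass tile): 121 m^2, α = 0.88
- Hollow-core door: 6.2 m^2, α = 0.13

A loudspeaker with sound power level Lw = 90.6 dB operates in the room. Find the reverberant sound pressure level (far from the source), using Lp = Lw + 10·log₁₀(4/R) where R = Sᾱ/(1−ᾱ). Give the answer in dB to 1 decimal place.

74.0 dB

A = 127.699 sabins; S = 418.0 m^2.
ᾱ = 0.3055, so room constant R = A/(1−ᾱ) = 183.872 m^2.
Lp = Lw + 10 log₁₀(4/R) = 90.6 -16.62 = 74.0 dB.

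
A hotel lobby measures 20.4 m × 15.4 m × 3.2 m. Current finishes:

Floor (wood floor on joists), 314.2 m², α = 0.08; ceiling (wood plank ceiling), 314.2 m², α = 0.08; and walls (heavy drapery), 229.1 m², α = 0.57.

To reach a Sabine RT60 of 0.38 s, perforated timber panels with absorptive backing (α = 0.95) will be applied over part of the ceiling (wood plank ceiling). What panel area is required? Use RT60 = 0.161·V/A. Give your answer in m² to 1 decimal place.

Summing Sᵢαᵢ: 25.136 + 25.136 + 130.587 → A₁ = 180.859 sabins.
V = 1005.312 m³. Target absorption A₂ = 0.161 × 1005.312 / 0.38 = 425.935 sabins.
ΔA needed = 425.935 − 180.859 = 245.076 sabins.
Each m² of panel replacing the ceiling (wood plank ceiling) adds (0.95 − 0.08) = 0.87 sabins.
Area = ΔA/Δα = 245.076/0.87 = 281.7 m².

281.7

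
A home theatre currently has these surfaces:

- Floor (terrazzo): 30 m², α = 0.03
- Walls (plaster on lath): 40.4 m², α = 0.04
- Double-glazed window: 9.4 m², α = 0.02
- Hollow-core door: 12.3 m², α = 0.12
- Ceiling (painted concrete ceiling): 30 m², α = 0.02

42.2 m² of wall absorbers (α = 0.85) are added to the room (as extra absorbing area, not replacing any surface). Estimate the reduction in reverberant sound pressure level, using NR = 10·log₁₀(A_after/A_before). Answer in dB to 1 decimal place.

9.3 dB

A_before = Σ Sᵢαᵢ = 30*0.03 + 40.4*0.04 + 9.4*0.02 + 12.3*0.12 + 30*0.02 = 4.780 sabins.
Added absorption = 42.2 × 0.85 = 35.870 sabins.
New total A_after = 40.650 sabins.
Reduction = 10 log₁₀(A_after/A_before) = 10 log₁₀(8.5042) = 9.3 dB.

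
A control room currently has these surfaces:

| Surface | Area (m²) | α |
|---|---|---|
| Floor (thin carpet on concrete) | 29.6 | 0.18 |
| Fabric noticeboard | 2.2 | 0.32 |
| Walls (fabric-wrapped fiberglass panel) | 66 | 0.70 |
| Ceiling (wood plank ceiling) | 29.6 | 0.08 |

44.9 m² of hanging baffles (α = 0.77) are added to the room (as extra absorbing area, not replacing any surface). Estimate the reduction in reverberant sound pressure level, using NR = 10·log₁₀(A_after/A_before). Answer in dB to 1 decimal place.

A_before = Σ Sᵢαᵢ = 29.6*0.18 + 2.2*0.32 + 66*0.70 + 29.6*0.08 = 54.600 sabins.
Treatment contributes 44.9·0.77 = 34.573 sabins.
New total A_after = 89.173 sabins.
NR = 10·log₁₀(89.173/54.600) = 2.1 dB.

2.1 dB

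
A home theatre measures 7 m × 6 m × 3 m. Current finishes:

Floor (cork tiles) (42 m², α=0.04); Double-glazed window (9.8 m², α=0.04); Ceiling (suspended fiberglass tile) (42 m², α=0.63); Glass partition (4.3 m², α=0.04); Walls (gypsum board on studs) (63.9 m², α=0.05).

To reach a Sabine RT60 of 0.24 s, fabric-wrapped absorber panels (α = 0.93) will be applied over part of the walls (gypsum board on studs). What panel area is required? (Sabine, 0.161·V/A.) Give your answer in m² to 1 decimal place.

Summing Sᵢαᵢ: 1.680 + 0.392 + 26.460 + 0.172 + 3.195 → A₁ = 31.899 sabins.
Required A₂ = 0.161·126/0.24 = 84.525 sabins.
ΔA needed = 84.525 − 31.899 = 52.626 sabins.
Each m² of panel replacing the walls (gypsum board on studs) adds (0.93 − 0.05) = 0.88 sabins.
Panel area = 52.626 / 0.88 = 59.8 m².

59.8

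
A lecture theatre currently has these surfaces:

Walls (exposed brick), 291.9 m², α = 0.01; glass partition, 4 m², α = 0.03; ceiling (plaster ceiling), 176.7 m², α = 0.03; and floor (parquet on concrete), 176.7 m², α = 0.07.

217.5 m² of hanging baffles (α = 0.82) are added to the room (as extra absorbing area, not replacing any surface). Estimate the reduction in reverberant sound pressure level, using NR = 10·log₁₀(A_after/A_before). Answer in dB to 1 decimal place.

9.8 dB

Summing Sᵢαᵢ: 2.919 + 0.120 + 5.301 + 12.369 → A_before = 20.709 sabins.
Added absorption = 217.5 × 0.82 = 178.350 sabins.
A_after = 20.709 + 178.350 = 199.059 sabins.
NR = 10·log₁₀(199.059/20.709) = 9.8 dB.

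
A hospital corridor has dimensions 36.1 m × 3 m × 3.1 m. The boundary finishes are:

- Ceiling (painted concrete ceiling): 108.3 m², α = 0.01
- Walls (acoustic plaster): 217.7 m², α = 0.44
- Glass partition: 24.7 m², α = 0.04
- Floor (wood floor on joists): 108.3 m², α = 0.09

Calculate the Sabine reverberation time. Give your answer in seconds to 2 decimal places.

Total absorption A = 108.3×0.01 + 217.7×0.44 + 24.7×0.04 + 108.3×0.09
  = 1.083 + 95.788 + 0.988 + 9.747 = 107.606 m² sabins.
Volume V = 36.1 × 3 × 3.1 = 335.73 m³.
T = 0.161 V/A = 0.161·335.73/107.606 = 0.50 s.

0.50 s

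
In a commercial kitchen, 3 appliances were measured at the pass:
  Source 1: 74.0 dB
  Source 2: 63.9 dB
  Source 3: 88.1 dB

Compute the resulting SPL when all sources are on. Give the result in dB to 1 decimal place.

88.3 dB

Σ 10^(Lᵢ/10) = 6.732e+08.
L_total = 10·log₁₀(6.732e+08) = 88.3 dB.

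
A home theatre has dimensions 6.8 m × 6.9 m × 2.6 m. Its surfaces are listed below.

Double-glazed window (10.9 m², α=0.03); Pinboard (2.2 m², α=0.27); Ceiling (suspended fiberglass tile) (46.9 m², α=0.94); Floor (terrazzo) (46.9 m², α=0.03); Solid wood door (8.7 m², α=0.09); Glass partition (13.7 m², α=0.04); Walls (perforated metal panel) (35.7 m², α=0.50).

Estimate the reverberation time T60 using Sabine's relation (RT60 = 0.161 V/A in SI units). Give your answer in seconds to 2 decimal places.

0.30 sec

Total absorption A = 10.9*0.03 + 2.2*0.27 + 46.9*0.94 + 46.9*0.03 + 8.7*0.09 + 13.7*0.04 + 35.7*0.50
  = 0.327 + 0.594 + 44.086 + 1.407 + 0.783 + 0.548 + 17.850 = 65.595 m² sabins.
V = 6.8·6.9·2.6 = 121.992 m³.
T = 0.161 V/A = 0.161·121.992/65.595 = 0.30 s.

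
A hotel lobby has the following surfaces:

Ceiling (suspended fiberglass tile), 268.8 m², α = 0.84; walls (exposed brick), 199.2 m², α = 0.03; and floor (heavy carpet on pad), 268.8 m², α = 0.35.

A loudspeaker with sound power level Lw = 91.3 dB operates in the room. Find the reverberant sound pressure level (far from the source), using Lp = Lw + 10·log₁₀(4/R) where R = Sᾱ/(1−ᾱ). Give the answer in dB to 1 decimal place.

69.7 dB

Σ(Sᵢαᵢ) = 268.8×0.84 + 199.2×0.03 + 268.8×0.35 = 325.848; total area S = 736.8 m².
ᾱ = 325.848/736.8 = 0.4422; R = Sᾱ/(1−ᾱ) = 325.848/(1−0.4422) = 584.166 m².
Lp = 91.3 + 10·log₁₀(4/584.166) = 91.3 + (-21.64) = 69.7 dB.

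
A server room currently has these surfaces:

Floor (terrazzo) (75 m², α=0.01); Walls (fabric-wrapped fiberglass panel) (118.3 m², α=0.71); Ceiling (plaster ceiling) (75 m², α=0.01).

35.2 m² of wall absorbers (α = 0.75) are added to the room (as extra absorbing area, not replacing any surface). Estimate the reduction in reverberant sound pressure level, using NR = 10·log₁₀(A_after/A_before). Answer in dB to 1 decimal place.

Equivalent absorption area: A_before = 75·0.01 + 118.3·0.71 + 75·0.01 = 85.493 m².
Added absorption = 35.2 × 0.75 = 26.400 sabins.
A_after = 85.493 + 26.400 = 111.893 sabins.
Reduction = 10 log₁₀(A_after/A_before) = 10 log₁₀(1.3088) = 1.2 dB.

1.2 dB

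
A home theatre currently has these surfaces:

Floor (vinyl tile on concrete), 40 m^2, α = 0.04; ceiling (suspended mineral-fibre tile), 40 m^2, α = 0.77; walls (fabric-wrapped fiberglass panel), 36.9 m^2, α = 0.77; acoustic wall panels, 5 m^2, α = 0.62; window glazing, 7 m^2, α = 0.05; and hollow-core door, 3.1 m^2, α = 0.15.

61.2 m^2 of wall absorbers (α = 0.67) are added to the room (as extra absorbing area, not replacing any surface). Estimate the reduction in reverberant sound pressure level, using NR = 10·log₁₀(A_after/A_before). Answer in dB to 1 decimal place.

Total absorption A_before = 40*0.04 + 40*0.77 + 36.9*0.77 + 5*0.62 + 7*0.05 + 3.1*0.15
  = 1.600 + 30.800 + 28.413 + 3.100 + 0.350 + 0.465 = 64.728 m^2 sabins.
Treatment contributes 61.2·0.67 = 41.004 sabins.
New total A_after = 105.732 sabins.
Reduction = 10 log₁₀(A_after/A_before) = 10 log₁₀(1.6335) = 2.1 dB.

2.1 dB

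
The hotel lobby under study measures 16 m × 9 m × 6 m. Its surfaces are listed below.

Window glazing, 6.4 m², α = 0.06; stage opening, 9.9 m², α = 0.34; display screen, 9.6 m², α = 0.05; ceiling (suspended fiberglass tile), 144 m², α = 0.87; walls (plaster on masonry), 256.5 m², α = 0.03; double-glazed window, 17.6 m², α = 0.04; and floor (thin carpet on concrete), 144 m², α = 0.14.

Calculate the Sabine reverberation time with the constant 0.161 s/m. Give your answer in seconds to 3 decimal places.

Summing Sᵢαᵢ: 0.384 + 3.366 + 0.480 + 125.280 + 7.695 + 0.704 + 20.160 → A = 158.069 sabins.
V = 16·9·6 = 864 m³.
RT60 = 0.161 · V / A = 0.161 × 864 / 158.069 = 0.880 s.

0.880 s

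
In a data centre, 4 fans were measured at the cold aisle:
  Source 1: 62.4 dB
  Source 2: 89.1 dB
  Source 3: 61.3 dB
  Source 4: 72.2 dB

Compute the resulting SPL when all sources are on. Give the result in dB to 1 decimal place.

Σ 10^(Lᵢ/10) = 8.325e+08.
L_total = 10·log₁₀(8.325e+08) = 89.2 dB.

89.2 dB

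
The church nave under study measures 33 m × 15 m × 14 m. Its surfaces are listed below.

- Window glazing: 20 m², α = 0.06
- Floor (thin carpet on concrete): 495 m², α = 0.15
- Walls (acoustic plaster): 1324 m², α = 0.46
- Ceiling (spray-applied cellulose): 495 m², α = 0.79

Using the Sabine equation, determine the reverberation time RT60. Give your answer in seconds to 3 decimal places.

1.037 seconds

Total absorption A = 20·0.06 + 495·0.15 + 1324·0.46 + 495·0.79
  = 1.200 + 74.250 + 609.040 + 391.050 = 1075.540 m² sabins.
Room volume: 6930 m³.
Sabine: RT60 = 0.161 × 6930 / 1075.540 = 1.037 s.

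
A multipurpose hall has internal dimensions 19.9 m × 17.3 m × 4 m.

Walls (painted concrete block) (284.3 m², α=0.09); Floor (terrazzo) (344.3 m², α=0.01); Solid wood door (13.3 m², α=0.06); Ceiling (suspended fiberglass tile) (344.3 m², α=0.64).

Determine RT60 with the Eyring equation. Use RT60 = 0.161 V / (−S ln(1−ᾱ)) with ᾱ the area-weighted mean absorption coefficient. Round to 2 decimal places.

0.77 s

S = Σ Sᵢ = 986.2 m².
Absorption A = 284.3·0.09 + 344.3·0.01 + 13.3·0.06 + 344.3·0.64 = 250.180 sabins.
ᾱ = 250.180 / 986.2 = 0.2537.
−S·ln(1−ᾱ) = −986.2 × ln(1 − 0.2537) = 288.589.
V = 19.9 × 17.3 × 4 = 1377.08 m³.
RT60 = 0.161 × 1377.08 / 288.589 = 0.77 s.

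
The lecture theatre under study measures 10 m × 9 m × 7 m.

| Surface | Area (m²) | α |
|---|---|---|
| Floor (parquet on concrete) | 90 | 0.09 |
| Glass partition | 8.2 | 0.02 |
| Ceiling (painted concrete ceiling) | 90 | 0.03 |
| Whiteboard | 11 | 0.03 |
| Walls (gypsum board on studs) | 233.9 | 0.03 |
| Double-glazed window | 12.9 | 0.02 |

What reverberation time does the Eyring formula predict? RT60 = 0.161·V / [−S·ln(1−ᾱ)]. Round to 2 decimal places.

5.35 s

S = Σ Sᵢ = 446.0 m².
Σ(Sᵢαᵢ) = 90×0.09 + 8.2×0.02 + 90×0.03 + 11×0.03 + 233.9×0.03 + 12.9×0.02 = 18.569.
ᾱ = 18.569 / 446.0 = 0.0416.
Eyring denominator: −S ln(1−ᾱ) = 18.951.
V = 10 × 9 × 7 = 630 m³.
T = 0.161·V/[−S·ln(1−ᾱ)] = 0.161·630/18.951 = 5.35 s.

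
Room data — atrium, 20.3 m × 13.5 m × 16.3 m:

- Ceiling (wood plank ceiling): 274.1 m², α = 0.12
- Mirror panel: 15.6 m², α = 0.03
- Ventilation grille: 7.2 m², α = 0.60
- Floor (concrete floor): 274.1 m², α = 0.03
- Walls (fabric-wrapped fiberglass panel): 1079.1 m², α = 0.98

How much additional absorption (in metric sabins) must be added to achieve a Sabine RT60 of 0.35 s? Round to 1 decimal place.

Summing Sᵢαᵢ: 32.892 + 0.468 + 4.320 + 8.223 + 1057.518 → A₁ = 1103.421 sabins.
For T = 0.35 s, need A₂ = 0.161·V/T = 0.161·4467.015/0.35 = 2054.827 sabins.
Shortfall: 2054.827 − 1103.421 = 951.4 sabins.

951.4 sabins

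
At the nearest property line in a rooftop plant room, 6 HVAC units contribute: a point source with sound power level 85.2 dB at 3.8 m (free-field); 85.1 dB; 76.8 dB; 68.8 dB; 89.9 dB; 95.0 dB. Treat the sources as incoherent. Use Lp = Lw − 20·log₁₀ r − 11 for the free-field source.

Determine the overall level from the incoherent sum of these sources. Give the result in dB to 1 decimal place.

Source at 3.8 m: Lp = 85.2 − 20·log₁₀(3.8) − 11 = 62.6 dB.
Σ 10^(Lᵢ/10) = 4.52e+09.
L_total = 10·log₁₀(4.52e+09) = 96.6 dB.

96.6 dB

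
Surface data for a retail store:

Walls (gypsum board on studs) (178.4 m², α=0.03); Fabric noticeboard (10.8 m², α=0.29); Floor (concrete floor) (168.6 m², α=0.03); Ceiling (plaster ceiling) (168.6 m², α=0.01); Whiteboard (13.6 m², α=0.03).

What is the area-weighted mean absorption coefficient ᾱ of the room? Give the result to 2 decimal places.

0.03

Total surface area S = 540.0 m².
Weighted sum Σ Sα = 15.636.
ᾱ = A/S = 0.03.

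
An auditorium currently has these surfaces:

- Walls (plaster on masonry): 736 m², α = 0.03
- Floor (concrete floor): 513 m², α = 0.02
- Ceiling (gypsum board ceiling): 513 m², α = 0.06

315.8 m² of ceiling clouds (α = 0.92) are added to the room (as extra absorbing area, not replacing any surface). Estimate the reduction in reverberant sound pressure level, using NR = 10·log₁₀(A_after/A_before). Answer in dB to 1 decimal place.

7.5 dB

A_before = Σ Sᵢαᵢ = 736×0.03 + 513×0.02 + 513×0.06 = 63.120 sabins.
Treatment contributes 315.8·0.92 = 290.536 sabins.
New total A_after = 353.656 sabins.
Reduction = 10 log₁₀(A_after/A_before) = 10 log₁₀(5.6029) = 7.5 dB.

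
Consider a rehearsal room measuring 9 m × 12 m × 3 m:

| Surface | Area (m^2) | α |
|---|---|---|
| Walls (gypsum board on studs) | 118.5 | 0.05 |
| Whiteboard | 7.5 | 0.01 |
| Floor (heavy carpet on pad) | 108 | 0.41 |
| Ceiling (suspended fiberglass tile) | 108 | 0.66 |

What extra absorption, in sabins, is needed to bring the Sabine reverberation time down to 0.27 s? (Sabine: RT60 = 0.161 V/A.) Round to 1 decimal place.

Equivalent absorption area: A₁ = 118.5·0.05 + 7.5·0.01 + 108·0.41 + 108·0.66 = 121.560 m^2.
Target A₂ = 0.161·324/0.27 = 193.200 sabins (V = 324 m³).
Additional absorption ΔA = 193.200 − 121.560 = 71.6 sabins.

71.6 sabins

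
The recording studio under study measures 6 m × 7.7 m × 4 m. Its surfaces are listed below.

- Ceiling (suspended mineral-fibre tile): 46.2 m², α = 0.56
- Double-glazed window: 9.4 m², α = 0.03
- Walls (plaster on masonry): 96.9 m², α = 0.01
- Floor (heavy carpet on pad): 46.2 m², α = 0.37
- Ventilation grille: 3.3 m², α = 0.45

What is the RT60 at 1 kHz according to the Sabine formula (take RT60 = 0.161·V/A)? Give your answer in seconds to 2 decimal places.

0.65 s

Equivalent absorption area: A = 46.2·0.56 + 9.4·0.03 + 96.9·0.01 + 46.2·0.37 + 3.3·0.45 = 45.702 m².
Room volume: 184.8 m³.
RT60 = 0.161 · V / A = 0.161 × 184.8 / 45.702 = 0.65 s.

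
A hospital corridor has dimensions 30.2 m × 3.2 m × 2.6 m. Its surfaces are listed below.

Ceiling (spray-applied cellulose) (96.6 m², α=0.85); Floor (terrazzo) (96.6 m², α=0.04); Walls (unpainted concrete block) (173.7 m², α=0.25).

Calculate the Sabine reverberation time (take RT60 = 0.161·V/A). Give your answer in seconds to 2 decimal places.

0.31 s

Total absorption A = 96.6·0.85 + 96.6·0.04 + 173.7·0.25
  = 82.110 + 3.864 + 43.425 = 129.399 m² sabins.
Volume V = 30.2 × 3.2 × 2.6 = 251.264 m³.
RT60 = 0.161 · V / A = 0.161 × 251.264 / 129.399 = 0.31 s.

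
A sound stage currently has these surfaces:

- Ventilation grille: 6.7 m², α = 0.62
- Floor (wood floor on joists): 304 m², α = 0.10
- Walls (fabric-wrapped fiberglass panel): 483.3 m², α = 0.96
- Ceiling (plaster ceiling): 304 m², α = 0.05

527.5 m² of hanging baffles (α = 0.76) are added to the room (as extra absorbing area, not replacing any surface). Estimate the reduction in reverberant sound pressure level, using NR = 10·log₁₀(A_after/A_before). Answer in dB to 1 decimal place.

2.5 dB

Equivalent absorption area: A_before = 6.7·0.62 + 304·0.10 + 483.3·0.96 + 304·0.05 = 513.722 m².
Added absorption = 527.5 × 0.76 = 400.900 sabins.
New total A_after = 914.622 sabins.
NR = 10·log₁₀(914.622/513.722) = 2.5 dB.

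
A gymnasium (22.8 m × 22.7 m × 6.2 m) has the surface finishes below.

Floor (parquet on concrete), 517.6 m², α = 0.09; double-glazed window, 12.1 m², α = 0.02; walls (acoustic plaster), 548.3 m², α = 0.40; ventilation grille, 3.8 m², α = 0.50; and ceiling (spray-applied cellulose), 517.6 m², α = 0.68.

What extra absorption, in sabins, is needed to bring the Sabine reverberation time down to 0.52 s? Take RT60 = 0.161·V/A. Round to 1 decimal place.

A₁ = Σ Sᵢαᵢ = 517.6*0.09 + 12.1*0.02 + 548.3*0.40 + 3.8*0.50 + 517.6*0.68 = 620.014 sabins.
V = 3208.872 m³. Required absorption A₂ = 0.161 × 3208.872 / 0.52 = 993.516 sabins.
ΔA = A₂ − A₁ = 993.516 − 620.014 = 373.5 sabins.

373.5 sabins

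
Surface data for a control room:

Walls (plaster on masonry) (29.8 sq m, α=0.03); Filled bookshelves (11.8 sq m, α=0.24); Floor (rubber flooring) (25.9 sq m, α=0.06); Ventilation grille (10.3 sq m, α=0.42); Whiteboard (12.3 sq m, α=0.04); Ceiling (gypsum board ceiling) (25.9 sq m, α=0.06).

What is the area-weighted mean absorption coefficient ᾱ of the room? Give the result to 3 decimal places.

0.100

S = Σ Sᵢ = 29.8 + 11.8 + 25.9 + 10.3 + 12.3 + 25.9 = 116.0 sq m.
Weighted sum Σ Sα = 11.652.
ᾱ = 11.652 / 116.0 = 0.100.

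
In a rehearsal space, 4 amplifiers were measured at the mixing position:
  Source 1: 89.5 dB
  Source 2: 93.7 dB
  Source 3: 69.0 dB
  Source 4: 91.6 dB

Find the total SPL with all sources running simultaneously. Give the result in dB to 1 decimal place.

96.7 dB

Sum in the linear (power) domain: Σ 10^(Lᵢ/10) = 10^(89.5/10) + 10^(93.7/10) + 10^(69.0/10) + 10^(91.6/10) = 4.689e+09.
L_total = 10·log₁₀(4.689e+09) = 96.7 dB.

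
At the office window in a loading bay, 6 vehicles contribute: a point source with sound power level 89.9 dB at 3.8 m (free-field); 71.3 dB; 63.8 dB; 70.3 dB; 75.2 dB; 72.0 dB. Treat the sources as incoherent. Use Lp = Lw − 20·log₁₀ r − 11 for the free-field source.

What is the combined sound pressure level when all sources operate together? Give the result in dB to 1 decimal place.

Source at 3.8 m: Lp = 89.9 − 20·log₁₀(3.8) − 11 = 67.3 dB.
Σ 10^(Lᵢ/10) = 8.094e+07.
Back to dB: 10·log₁₀ Σ = 79.1 dB.

79.1 dB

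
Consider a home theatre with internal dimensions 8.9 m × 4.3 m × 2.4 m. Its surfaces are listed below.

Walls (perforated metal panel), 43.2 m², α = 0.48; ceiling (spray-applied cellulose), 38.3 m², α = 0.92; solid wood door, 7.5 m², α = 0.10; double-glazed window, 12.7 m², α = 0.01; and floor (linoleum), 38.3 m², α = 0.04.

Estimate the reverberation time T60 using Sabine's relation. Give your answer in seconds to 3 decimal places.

Total absorption A = 43.2*0.48 + 38.3*0.92 + 7.5*0.10 + 12.7*0.01 + 38.3*0.04
  = 20.736 + 35.236 + 0.750 + 0.127 + 1.532 = 58.381 m² sabins.
Room volume: 91.848 m³.
T = 0.161 V/A = 0.161·91.848/58.381 = 0.253 s.

0.253 sec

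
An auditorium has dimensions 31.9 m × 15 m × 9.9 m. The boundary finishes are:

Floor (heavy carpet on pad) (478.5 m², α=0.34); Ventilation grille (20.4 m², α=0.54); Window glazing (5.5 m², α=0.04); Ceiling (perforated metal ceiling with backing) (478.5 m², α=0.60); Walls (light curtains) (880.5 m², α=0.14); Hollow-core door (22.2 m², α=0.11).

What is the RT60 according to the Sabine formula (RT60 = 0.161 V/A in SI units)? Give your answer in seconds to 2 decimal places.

1.30 sec

Equivalent absorption area: A = 478.5·0.34 + 20.4·0.54 + 5.5·0.04 + 478.5·0.60 + 880.5·0.14 + 22.2·0.11 = 586.738 m².
Room volume: 4737.15 m³.
T = 0.161 V/A = 0.161·4737.15/586.738 = 1.30 s.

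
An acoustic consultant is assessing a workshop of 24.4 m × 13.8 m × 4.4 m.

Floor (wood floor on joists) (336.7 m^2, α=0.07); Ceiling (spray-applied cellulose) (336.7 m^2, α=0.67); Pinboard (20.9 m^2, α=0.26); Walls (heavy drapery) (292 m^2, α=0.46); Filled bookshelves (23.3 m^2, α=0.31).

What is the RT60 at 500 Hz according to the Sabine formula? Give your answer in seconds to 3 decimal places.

0.602 s

Total absorption A = 336.7×0.07 + 336.7×0.67 + 20.9×0.26 + 292×0.46 + 23.3×0.31
  = 23.569 + 225.589 + 5.434 + 134.320 + 7.223 = 396.135 m^2 sabins.
Volume V = 24.4 × 13.8 × 4.4 = 1481.568 m³.
T = 0.161 V/A = 0.161·1481.568/396.135 = 0.602 s.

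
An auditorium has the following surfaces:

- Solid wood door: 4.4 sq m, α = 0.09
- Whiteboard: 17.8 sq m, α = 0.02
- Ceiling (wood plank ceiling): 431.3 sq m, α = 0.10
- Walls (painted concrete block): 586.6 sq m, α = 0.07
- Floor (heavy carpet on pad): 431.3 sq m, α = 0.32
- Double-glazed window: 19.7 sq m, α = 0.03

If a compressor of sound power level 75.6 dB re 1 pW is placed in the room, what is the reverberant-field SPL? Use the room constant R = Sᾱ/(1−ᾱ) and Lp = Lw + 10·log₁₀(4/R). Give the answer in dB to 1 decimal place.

Σ(Sᵢαᵢ) = 4.4×0.09 + 17.8×0.02 + 431.3×0.10 + 586.6×0.07 + 431.3×0.32 + 19.7×0.03 = 223.551; total area S = 1491.1 sq m.
ᾱ = 0.1499, so room constant R = A/(1−ᾱ) = 262.970 sq m.
Lp = 75.6 + 10·log₁₀(4/262.970) = 75.6 + (-18.18) = 57.4 dB.

57.4 dB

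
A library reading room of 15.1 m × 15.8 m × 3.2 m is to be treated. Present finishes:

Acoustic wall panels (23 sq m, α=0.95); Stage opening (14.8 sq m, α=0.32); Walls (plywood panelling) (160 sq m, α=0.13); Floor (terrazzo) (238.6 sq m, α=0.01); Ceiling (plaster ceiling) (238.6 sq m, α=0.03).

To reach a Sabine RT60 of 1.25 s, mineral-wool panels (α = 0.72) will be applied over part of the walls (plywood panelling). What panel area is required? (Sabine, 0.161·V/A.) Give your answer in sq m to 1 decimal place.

Total absorption A₁ = 23·0.95 + 14.8·0.32 + 160·0.13 + 238.6·0.01 + 238.6·0.03
  = 21.850 + 4.736 + 20.800 + 2.386 + 7.158 = 56.930 sq m sabins.
V = 763.456 m³. Target absorption A₂ = 0.161 × 763.456 / 1.25 = 98.333 sabins.
ΔA needed = 98.333 − 56.930 = 41.403 sabins.
Each sq m of panel replacing the walls (plywood panelling) adds (0.72 − 0.13) = 0.59 sabins.
Panel area = 41.403 / 0.59 = 70.2 sq m.

70.2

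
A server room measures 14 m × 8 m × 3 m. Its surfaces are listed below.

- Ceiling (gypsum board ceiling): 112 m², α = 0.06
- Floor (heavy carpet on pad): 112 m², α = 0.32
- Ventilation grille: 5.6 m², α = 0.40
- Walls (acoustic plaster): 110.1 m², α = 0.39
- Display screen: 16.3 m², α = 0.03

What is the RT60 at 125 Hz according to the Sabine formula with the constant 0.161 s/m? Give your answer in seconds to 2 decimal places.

0.61 s

Summing Sᵢαᵢ: 6.720 + 35.840 + 2.240 + 42.939 + 0.489 → A = 88.228 sabins.
Volume V = 14 × 8 × 3 = 336 m³.
T = 0.161 V/A = 0.161·336/88.228 = 0.61 s.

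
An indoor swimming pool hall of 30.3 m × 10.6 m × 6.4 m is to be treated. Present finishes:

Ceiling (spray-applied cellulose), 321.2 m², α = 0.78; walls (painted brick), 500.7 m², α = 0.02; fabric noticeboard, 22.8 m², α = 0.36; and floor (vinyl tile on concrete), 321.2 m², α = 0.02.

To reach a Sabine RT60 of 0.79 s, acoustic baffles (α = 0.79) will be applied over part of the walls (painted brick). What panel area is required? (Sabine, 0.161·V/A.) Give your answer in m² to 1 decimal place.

Equivalent absorption area: A₁ = 321.2×0.78 + 500.7×0.02 + 22.8×0.36 + 321.2×0.02 = 275.182 m².
Required A₂ = 0.161·2055.552/0.79 = 418.916 sabins.
Absorption to add: 418.916 − 275.182 = 143.734 sabins.
Each m² of panel replacing the walls (painted brick) adds (0.79 − 0.02) = 0.77 sabins.
Area = ΔA/Δα = 143.734/0.77 = 186.7 m².

186.7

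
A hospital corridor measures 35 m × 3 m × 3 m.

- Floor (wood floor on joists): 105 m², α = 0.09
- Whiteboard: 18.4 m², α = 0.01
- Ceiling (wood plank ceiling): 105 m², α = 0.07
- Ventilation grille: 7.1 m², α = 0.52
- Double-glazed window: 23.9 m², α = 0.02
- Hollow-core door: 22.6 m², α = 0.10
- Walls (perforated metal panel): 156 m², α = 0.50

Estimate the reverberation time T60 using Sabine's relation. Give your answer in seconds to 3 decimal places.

0.500 s

Equivalent absorption area: A = 105*0.09 + 18.4*0.01 + 105*0.07 + 7.1*0.52 + 23.9*0.02 + 22.6*0.10 + 156*0.50 = 101.414 m².
V = 35·3·3 = 315 m³.
T = 0.161 V/A = 0.161·315/101.414 = 0.500 s.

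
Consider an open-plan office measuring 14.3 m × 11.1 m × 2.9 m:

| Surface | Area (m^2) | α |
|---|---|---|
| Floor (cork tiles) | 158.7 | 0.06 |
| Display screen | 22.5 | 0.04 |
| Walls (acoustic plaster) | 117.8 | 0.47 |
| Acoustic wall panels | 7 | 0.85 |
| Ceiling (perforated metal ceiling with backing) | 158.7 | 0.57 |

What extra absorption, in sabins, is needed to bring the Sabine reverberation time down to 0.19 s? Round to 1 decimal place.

Total absorption A₁ = 158.7*0.06 + 22.5*0.04 + 117.8*0.47 + 7*0.85 + 158.7*0.57
  = 9.522 + 0.900 + 55.366 + 5.950 + 90.459 = 162.197 m^2 sabins.
For T = 0.19 s, need A₂ = 0.161·V/T = 0.161·460.317/0.19 = 390.058 sabins.
Additional absorption ΔA = 390.058 − 162.197 = 227.9 sabins.

227.9 sabins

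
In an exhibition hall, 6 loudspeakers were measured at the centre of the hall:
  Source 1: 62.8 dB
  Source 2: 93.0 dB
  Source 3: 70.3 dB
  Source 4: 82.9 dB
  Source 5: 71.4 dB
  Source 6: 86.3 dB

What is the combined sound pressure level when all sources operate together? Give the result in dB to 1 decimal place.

94.2 dB

Σ 10^(Lᵢ/10) = 2.643e+09.
L_total = 10·log₁₀(2.643e+09) = 94.2 dB.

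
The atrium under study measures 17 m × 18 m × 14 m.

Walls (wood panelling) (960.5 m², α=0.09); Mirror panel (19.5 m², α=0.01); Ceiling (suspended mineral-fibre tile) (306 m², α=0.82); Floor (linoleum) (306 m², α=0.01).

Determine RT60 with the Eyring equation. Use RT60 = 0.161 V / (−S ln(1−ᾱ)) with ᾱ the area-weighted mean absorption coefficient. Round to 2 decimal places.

1.80 s

S = Σ Sᵢ = 1592.0 m².
Absorption A = 960.5·0.09 + 19.5·0.01 + 306·0.82 + 306·0.01 = 340.620 sabins.
ᾱ = 340.620 / 1592.0 = 0.2140.
−S·ln(1−ᾱ) = −1592.0 × ln(1 − 0.2140) = 383.351.
V = 17 × 18 × 14 = 4284 m³.
RT60 = 0.161 × 4284 / 383.351 = 1.80 s.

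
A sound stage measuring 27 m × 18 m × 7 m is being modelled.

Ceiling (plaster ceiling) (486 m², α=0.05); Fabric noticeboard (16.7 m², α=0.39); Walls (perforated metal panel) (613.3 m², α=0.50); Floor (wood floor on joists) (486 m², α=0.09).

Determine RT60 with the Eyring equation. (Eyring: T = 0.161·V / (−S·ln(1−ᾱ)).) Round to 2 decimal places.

Total surface area S = 486 + 16.7 + 613.3 + 486 = 1602.0 m².
Σ(Sᵢαᵢ) = 486·0.05 + 16.7·0.39 + 613.3·0.50 + 486·0.09 = 381.203.
Mean coefficient ᾱ = A/S = 0.2380.
Eyring denominator: −S ln(1−ᾱ) = 435.438.
V = 27 × 18 × 7 = 3402 m³.
RT60 = 0.161 × 3402 / 435.438 = 1.26 s.

1.26 s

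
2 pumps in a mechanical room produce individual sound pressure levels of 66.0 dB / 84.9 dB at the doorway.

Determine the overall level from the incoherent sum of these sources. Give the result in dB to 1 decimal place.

Sum in the linear (power) domain: Σ 10^(Lᵢ/10) = 10^(66.0/10) + 10^(84.9/10) = 3.13e+08.
Combined level = 10 log₁₀(3.13e+08) = 85.0 dB.

85.0 dB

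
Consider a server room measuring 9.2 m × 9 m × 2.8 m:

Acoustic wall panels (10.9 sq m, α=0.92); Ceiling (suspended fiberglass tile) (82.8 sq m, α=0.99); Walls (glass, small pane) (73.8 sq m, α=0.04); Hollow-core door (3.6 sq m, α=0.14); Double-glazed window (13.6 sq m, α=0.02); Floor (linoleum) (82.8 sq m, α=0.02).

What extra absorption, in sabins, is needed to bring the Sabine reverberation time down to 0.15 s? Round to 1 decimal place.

151.5 sabins

Total absorption A₁ = 10.9*0.92 + 82.8*0.99 + 73.8*0.04 + 3.6*0.14 + 13.6*0.02 + 82.8*0.02
  = 10.028 + 81.972 + 2.952 + 0.504 + 0.272 + 1.656 = 97.384 sq m sabins.
For T = 0.15 s, need A₂ = 0.161·V/T = 0.161·231.84/0.15 = 248.842 sabins.
ΔA = A₂ − A₁ = 248.842 − 97.384 = 151.5 sabins.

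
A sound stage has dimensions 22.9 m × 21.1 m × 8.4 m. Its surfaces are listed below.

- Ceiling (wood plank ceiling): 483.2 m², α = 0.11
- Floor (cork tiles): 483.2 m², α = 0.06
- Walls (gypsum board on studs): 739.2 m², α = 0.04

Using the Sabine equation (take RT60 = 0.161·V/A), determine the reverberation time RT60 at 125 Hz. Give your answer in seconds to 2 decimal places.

Total absorption A = 483.2*0.11 + 483.2*0.06 + 739.2*0.04
  = 53.152 + 28.992 + 29.568 = 111.712 m² sabins.
Volume V = 22.9 × 21.1 × 8.4 = 4058.796 m³.
Sabine: RT60 = 0.161 × 4058.796 / 111.712 = 5.85 s.

5.85 s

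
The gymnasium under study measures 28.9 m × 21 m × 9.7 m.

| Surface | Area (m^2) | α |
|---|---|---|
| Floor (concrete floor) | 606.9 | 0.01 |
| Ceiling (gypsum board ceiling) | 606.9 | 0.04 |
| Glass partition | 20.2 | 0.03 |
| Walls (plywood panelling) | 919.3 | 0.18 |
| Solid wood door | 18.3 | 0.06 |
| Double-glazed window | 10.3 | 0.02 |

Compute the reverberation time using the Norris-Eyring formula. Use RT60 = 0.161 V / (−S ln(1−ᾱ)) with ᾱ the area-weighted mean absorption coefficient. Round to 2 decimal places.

4.57 s

Total surface area S = 606.9 + 606.9 + 20.2 + 919.3 + 18.3 + 10.3 = 2181.9 m^2.
Σ(Sᵢαᵢ) = 606.9·0.01 + 606.9·0.04 + 20.2·0.03 + 919.3·0.18 + 18.3·0.06 + 10.3·0.02 = 197.729.
Mean coefficient ᾱ = A/S = 0.0906.
−S·ln(1−ᾱ) = −2181.9 × ln(1 − 0.0906) = 207.216.
V = 28.9 × 21 × 9.7 = 5886.93 m³.
T = 0.161·V/[−S·ln(1−ᾱ)] = 0.161·5886.93/207.216 = 4.57 s.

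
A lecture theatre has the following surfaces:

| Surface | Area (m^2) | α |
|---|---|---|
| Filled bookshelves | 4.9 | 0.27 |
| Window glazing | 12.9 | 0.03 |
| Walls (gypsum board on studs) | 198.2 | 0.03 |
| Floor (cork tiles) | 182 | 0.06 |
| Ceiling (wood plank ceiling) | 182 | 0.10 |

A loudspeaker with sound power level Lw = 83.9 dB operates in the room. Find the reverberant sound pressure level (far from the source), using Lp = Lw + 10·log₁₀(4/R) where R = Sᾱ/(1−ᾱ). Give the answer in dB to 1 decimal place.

A = 36.776 sabins; S = 580.0 m^2.
ᾱ = 0.0634, so room constant R = A/(1−ᾱ) = 39.265 m^2.
Lp = Lw + 10 log₁₀(4/R) = 83.9 -9.92 = 74.0 dB.

74.0 dB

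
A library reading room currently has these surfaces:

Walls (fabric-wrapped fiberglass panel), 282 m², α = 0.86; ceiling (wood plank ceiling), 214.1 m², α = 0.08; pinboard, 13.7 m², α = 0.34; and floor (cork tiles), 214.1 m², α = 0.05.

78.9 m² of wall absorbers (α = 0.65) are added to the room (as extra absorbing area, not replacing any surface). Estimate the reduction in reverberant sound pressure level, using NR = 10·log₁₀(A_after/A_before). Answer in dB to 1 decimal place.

0.7 dB

Summing Sᵢαᵢ: 242.520 + 17.128 + 4.658 + 10.705 → A_before = 275.011 sabins.
Added absorption = 78.9 × 0.65 = 51.285 sabins.
New total A_after = 326.296 sabins.
NR = 10·log₁₀(326.296/275.011) = 0.7 dB.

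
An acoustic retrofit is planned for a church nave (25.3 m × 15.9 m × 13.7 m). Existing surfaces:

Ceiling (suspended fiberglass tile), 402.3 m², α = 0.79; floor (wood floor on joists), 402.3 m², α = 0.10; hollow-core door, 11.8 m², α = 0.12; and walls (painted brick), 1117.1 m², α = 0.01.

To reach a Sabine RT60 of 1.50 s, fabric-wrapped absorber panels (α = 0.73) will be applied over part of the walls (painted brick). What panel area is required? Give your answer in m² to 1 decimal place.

306.8

Total absorption A₁ = 402.3·0.79 + 402.3·0.10 + 11.8·0.12 + 1117.1·0.01
  = 317.817 + 40.230 + 1.416 + 11.171 = 370.634 m² sabins.
V = 5511.099 m³. Target absorption A₂ = 0.161 × 5511.099 / 1.50 = 591.525 sabins.
ΔA needed = 591.525 − 370.634 = 220.891 sabins.
Each m² of panel replacing the walls (painted brick) adds (0.73 − 0.01) = 0.72 sabins.
Panel area = 220.891 / 0.72 = 306.8 m².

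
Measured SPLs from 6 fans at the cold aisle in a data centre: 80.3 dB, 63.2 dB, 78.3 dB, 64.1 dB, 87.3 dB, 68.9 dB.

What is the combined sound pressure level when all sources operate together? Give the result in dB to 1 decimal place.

Sum in the linear (power) domain: Σ 10^(Lᵢ/10) = 10^(80.3/10) + 10^(63.2/10) + 10^(78.3/10) + 10^(64.1/10) + 10^(87.3/10) + 10^(68.9/10) = 7.242e+08.
L_total = 10·log₁₀(7.242e+08) = 88.6 dB.

88.6 dB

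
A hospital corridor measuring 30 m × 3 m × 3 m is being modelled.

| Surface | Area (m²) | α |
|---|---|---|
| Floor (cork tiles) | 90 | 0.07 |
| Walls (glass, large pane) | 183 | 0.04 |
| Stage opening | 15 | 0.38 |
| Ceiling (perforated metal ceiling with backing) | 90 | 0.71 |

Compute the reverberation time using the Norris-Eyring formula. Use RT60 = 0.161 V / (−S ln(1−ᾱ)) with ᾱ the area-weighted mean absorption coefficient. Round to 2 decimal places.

S = Σ Sᵢ = 378.0 m².
Σ(Sᵢαᵢ) = 90×0.07 + 183×0.04 + 15×0.38 + 90×0.71 = 83.220.
ᾱ = 83.220 / 378.0 = 0.2202.
−S·ln(1−ᾱ) = −378.0 × ln(1 − 0.2202) = 94.015.
V = 30 × 3 × 3 = 270 m³.
RT60 = 0.161 × 270 / 94.015 = 0.46 s.

0.46 s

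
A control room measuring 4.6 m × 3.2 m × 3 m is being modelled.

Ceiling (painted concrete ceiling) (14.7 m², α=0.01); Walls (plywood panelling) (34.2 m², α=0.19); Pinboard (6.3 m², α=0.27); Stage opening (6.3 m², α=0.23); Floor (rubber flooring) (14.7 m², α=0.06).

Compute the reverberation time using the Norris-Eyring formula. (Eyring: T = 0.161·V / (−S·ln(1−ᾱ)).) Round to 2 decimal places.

S = Σ Sᵢ = 76.2 m².
Σ(Sᵢαᵢ) = 14.7·0.01 + 34.2·0.19 + 6.3·0.27 + 6.3·0.23 + 14.7·0.06 = 10.677.
ᾱ = 10.677 / 76.2 = 0.1401.
−S·ln(1−ᾱ) = −76.2 × ln(1 − 0.1401) = 11.502.
V = 4.6 × 3.2 × 3 = 44.16 m³.
RT60 = 0.161 × 44.16 / 11.502 = 0.62 s.

0.62 sec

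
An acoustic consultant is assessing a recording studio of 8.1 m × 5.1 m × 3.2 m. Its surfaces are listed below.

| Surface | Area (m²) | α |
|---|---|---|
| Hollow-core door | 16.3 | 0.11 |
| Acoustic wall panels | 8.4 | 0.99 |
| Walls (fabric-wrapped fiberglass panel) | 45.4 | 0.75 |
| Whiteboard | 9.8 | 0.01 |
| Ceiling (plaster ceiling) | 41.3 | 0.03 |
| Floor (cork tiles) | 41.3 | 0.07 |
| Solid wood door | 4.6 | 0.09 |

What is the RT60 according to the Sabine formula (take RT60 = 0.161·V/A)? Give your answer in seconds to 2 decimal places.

0.44 seconds

Summing Sᵢαᵢ: 1.793 + 8.316 + 34.050 + 0.098 + 1.239 + 2.891 + 0.414 → A = 48.801 sabins.
V = 8.1·5.1·3.2 = 132.192 m³.
T = 0.161 V/A = 0.161·132.192/48.801 = 0.44 s.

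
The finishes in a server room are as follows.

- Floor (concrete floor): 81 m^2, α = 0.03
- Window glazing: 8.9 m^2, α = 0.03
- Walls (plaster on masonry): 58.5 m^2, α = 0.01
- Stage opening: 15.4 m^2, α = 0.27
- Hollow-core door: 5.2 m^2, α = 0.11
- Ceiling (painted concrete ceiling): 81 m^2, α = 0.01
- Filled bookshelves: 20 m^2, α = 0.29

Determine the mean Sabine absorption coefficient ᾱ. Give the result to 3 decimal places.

0.054

S = Σ Sᵢ = 81 + 8.9 + 58.5 + 15.4 + 5.2 + 81 + 20 = 270.0 m^2.
Weighted sum Σ Sα = 14.622.
ᾱ = 14.622 / 270.0 = 0.054.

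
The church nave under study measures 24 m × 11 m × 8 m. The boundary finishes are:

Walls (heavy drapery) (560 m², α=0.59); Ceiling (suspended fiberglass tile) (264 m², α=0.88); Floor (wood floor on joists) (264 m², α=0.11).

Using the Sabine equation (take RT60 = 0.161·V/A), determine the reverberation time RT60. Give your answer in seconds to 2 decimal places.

0.57 s

Total absorption A = 560·0.59 + 264·0.88 + 264·0.11
  = 330.400 + 232.320 + 29.040 = 591.760 m² sabins.
V = 24·11·8 = 2112 m³.
RT60 = 0.161 · V / A = 0.161 × 2112 / 591.760 = 0.57 s.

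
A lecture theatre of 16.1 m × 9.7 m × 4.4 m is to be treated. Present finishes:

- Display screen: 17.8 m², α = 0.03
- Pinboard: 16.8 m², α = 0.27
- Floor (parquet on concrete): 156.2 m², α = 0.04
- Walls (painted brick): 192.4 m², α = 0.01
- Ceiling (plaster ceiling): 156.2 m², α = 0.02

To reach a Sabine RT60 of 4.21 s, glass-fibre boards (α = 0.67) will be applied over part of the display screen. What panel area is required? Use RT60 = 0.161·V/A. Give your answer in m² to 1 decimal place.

A₁ = Σ Sᵢαᵢ = 17.8*0.03 + 16.8*0.27 + 156.2*0.04 + 192.4*0.01 + 156.2*0.02 = 16.366 sabins.
Required A₂ = 0.161·687.148/4.21 = 26.278 sabins.
ΔA needed = 26.278 − 16.366 = 9.912 sabins.
Each m² of panel replacing the display screen adds (0.67 − 0.03) = 0.64 sabins.
Panel area = 9.912 / 0.64 = 15.5 m².

15.5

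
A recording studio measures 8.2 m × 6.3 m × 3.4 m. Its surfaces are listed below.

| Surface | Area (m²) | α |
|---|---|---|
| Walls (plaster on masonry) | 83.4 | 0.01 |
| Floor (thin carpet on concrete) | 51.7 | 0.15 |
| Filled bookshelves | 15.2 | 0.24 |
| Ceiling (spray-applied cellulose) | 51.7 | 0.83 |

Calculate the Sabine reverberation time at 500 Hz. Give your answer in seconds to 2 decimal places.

0.51 sec

Total absorption A = 83.4×0.01 + 51.7×0.15 + 15.2×0.24 + 51.7×0.83
  = 0.834 + 7.755 + 3.648 + 42.911 = 55.148 m² sabins.
V = 8.2·6.3·3.4 = 175.644 m³.
T = 0.161 V/A = 0.161·175.644/55.148 = 0.51 s.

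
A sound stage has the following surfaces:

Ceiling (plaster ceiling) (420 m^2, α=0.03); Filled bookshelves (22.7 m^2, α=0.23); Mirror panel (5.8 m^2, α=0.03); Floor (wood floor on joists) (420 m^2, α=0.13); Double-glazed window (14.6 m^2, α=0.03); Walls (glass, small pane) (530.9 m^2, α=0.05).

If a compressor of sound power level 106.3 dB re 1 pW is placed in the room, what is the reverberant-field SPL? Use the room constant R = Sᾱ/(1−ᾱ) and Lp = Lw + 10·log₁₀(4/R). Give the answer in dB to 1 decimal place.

92.0 dB

A = 99.578 sabins; S = 1414.0 m^2.
ᾱ = 0.0704, so room constant R = A/(1−ᾱ) = 107.119 m^2.
Lp = 106.3 + 10·log₁₀(4/107.119) = 106.3 + (-14.28) = 92.0 dB.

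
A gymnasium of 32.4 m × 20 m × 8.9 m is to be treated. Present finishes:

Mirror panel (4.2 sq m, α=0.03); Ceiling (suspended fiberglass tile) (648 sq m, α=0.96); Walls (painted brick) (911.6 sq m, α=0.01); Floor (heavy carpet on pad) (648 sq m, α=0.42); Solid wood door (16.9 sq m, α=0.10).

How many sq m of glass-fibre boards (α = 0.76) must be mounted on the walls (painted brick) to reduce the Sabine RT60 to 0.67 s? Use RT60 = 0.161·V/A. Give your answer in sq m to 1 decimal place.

Summing Sᵢαᵢ: 0.126 + 622.080 + 9.116 + 272.160 + 1.690 → A₁ = 905.172 sabins.
V = 5767.2 m³. Target absorption A₂ = 0.161 × 5767.2 / 0.67 = 1385.850 sabins.
ΔA needed = 1385.850 − 905.172 = 480.678 sabins.
Each sq m of panel replacing the walls (painted brick) adds (0.76 − 0.01) = 0.75 sabins.
Panel area = 480.678 / 0.75 = 640.9 sq m.

640.9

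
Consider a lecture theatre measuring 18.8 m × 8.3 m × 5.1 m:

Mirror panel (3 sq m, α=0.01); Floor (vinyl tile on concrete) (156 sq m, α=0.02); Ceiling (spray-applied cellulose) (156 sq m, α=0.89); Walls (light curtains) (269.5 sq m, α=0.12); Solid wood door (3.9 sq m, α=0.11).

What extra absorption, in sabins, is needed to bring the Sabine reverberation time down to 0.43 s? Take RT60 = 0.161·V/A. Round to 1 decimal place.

Equivalent absorption area: A₁ = 3×0.01 + 156×0.02 + 156×0.89 + 269.5×0.12 + 3.9×0.11 = 174.759 sq m.
Target A₂ = 0.161·795.804/0.43 = 297.964 sabins (V = 795.804 m³).
Shortfall: 297.964 − 174.759 = 123.2 sabins.

123.2 sabins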